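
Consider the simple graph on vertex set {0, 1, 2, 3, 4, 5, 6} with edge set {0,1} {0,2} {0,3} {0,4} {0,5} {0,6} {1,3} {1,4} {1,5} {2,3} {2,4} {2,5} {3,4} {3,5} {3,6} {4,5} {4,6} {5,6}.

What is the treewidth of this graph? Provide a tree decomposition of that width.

Each bag holds 5 vertices, so the decomposition has width 4, which upper-bounds the treewidth. On the other hand G contains the 5-clique {0, 1, 3, 4, 5}. A clique must lie in a single bag of any decomposition, so no decomposition can have width below 4. Hence tw(G) = 4 exactly.

Treewidth 4.
Bags: B1 = {0, 2, 3, 4, 5}  B2 = {0, 3, 4, 5, 6}  B3 = {0, 1, 3, 4, 5}
Tree: B1–B2, B2–B3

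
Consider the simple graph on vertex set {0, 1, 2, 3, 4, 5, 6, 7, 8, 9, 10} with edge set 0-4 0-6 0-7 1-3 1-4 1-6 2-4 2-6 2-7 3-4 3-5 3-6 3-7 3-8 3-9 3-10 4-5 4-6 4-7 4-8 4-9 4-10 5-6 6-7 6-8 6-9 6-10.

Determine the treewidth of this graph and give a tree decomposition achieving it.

Treewidth 3.
One such decomposition:
Bags: B1 = {1, 3, 4, 6}  B2 = {3, 4, 6, 7}  B3 = {3, 4, 5, 6}  B4 = {2, 4, 6, 7}  B5 = {3, 4, 6, 9}  B6 = {3, 4, 6, 10}  B7 = {0, 4, 6, 7}  B8 = {3, 4, 6, 8}
Tree: B1–B2, B1–B3, B2–B4, B2–B5, B2–B6, B4–B7, B1–B8

Each bag holds 4 vertices, so the decomposition has width 3, which upper-bounds the treewidth. For the lower bound, the 4 vertices {0, 4, 6, 7} are pairwise adjacent, and any tree decomposition puts a clique entirely inside one bag — forcing width ≥ 3. Combining the bounds, tw(G) = 3.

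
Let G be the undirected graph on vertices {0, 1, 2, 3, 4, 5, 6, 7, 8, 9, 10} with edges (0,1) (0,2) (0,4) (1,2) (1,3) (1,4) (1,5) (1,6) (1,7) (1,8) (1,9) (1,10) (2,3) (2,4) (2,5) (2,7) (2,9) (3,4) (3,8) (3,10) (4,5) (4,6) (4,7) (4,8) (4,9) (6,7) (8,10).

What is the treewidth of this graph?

3

A width-3 tree decomposition is:
Bags: B1 = {1, 2, 4, 9}  B2 = {1, 2, 3, 4}  B3 = {0, 1, 2, 4}  B4 = {1, 3, 4, 8}  B5 = {1, 2, 4, 5}  B6 = {1, 3, 8, 10}  B7 = {1, 2, 4, 7}  B8 = {1, 4, 6, 7}
Tree: B1–B2, B2–B3, B2–B4, B3–B5, B4–B6, B3–B7, B7–B8
Every bag has size at most 4, so the width is 4 − 1 = 3 and tw(G) ≤ 3. On the other hand G contains the 4-clique {1, 3, 8, 10}. A clique must lie in a single bag of any decomposition, so no decomposition can have width below 3. Hence tw(G) = 3 exactly.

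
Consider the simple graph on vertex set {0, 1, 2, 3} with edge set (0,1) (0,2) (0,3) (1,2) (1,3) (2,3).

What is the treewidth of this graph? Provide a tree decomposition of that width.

A single bag containing all 4 vertices is trivially a valid decomposition of width 3. For the lower bound, the 4 vertices {0, 1, 2, 3} are pairwise adjacent, and any tree decomposition puts a clique entirely inside one bag — forcing width ≥ 3. Therefore the treewidth is 3.

Treewidth 3.
One such decomposition:
Bags: B1 = {0, 1, 2, 3}
Tree: (single bag)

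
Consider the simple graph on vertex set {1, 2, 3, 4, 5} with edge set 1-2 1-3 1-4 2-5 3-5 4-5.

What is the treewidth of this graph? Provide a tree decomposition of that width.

Each bag holds 3 vertices, so the decomposition has width 2, which upper-bounds the treewidth. The edges 2–1–4–5–2 form a cycle, so G is not a tree and its treewidth is at least 2. The upper and lower bounds meet at 2, so that is the treewidth.

Treewidth 2.
One optimal decomposition is:
Bags: B1 = {1, 2, 5}  B2 = {1, 4, 5}  B3 = {1, 3, 5}
Tree: B1–B2, B2–B3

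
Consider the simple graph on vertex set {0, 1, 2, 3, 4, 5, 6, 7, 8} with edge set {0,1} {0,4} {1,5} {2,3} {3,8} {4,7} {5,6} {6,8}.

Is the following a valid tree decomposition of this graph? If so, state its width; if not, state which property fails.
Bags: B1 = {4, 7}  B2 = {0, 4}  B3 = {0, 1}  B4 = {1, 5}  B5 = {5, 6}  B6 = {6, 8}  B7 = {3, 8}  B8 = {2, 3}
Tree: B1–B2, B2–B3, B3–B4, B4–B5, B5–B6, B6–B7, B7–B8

Yes; width 1.

Vertex coverage: the bags together contain {0, 1, 2, 3, 4, 5, 6, 7, 8}, the full vertex set. Edge coverage: each edge of G has both endpoints in at least one bag. Running intersection: for every vertex, the bags containing it form a connected subtree. All three properties hold, so this is a valid tree decomposition of width max|bag| − 1 = 1, and hence tw(G) ≤ 1.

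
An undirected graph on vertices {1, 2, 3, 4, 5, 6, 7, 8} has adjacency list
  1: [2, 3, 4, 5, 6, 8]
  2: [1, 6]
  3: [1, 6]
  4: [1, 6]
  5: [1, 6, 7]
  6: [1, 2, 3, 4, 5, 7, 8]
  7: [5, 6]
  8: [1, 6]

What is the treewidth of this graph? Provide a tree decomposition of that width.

Treewidth 2.
Bags: B1 = {1, 6, 8}  B2 = {1, 4, 6}  B3 = {1, 2, 6}  B4 = {1, 5, 6}  B5 = {5, 6, 7}  B6 = {1, 3, 6}
Tree: B1–B2, B1–B3, B2–B4, B4–B5, B4–B6

The largest bag has 3 vertices, giving width 2; this decomposition certifies tw(G) ≤ 2. For the lower bound, the 3 vertices {1, 2, 6} are pairwise adjacent, and any tree decomposition puts a clique entirely inside one bag — forcing width ≥ 2. Therefore the treewidth is 2.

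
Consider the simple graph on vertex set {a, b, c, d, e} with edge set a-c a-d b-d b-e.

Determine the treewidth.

A width-1 tree decomposition is:
Bags: B1 = {b, d}  B2 = {b, e}  B3 = {a, d}  B4 = {a, c}
Tree: B1–B2, B1–B3, B3–B4
Every bag has size at most 2, so the width is 2 − 1 = 1 and tw(G) ≤ 1. G has an edge, so its treewidth is at least 1. The upper and lower bounds meet at 1, so that is the treewidth.

1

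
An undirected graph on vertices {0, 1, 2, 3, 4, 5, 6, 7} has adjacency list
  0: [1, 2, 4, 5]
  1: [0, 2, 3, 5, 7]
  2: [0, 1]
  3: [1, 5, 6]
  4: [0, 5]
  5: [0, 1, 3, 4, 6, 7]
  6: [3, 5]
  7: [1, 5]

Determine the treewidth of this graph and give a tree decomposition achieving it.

Each bag holds 3 vertices, so the decomposition has width 2, which upper-bounds the treewidth. Conversely, {0, 1, 2} is a clique of size 3, and the vertices of any clique must share a bag in every tree decomposition; so some bag has ≥ 3 vertices and tw(G) ≥ 2. Combining the bounds, tw(G) = 2.

Treewidth 2.
Bags: B1 = {0, 1, 5}  B2 = {1, 5, 7}  B3 = {0, 1, 2}  B4 = {1, 3, 5}  B5 = {0, 4, 5}  B6 = {3, 5, 6}
Tree: B1–B2, B1–B3, B2–B4, B1–B5, B4–B6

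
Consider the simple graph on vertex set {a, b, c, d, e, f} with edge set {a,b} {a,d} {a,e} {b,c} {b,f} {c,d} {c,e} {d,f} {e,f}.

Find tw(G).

A width-3 tree decomposition is:
Bags: B1 = {a, b, c, f}  B2 = {a, c, d, f}  B3 = {a, c, e, f}
Tree: B1–B2, B2–B3
Every bag has size at most 4, so the width is 4 − 1 = 3 and tw(G) ≤ 3. For the lower bound: the 4 vertex sets {b,f}, {a,d}, {c}, {e} are disjoint, each induces a connected subgraph, and every pair is joined by at least one edge of G. Contracting each set to a single vertex therefore yields K_{4} as a minor, and since treewidth is minor-monotone, tw(G) ≥ tw(K_{4}) = 3. Therefore the treewidth is 3.

3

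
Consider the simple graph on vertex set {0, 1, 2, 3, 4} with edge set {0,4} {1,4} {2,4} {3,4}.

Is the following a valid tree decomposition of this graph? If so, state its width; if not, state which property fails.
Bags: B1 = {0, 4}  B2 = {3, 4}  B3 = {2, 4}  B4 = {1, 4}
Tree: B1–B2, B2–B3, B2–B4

Yes; width 1.

Vertex coverage: the bags together contain {0, 1, 2, 3, 4}, the full vertex set. Edge coverage: each edge of G has both endpoints in at least one bag. Running intersection: for every vertex, the bags containing it form a connected subtree. All three properties hold, so this is a valid tree decomposition of width max|bag| − 1 = 1, and hence tw(G) ≤ 1.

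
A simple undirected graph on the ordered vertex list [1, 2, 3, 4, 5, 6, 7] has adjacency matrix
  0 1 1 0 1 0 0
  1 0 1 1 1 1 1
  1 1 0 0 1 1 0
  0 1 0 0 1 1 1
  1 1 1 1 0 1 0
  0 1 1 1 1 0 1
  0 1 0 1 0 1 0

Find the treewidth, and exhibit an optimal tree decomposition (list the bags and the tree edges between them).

The largest bag has 4 vertices, giving width 3; this decomposition certifies tw(G) ≤ 3. For the lower bound, the 4 vertices {1, 2, 3, 5} are pairwise adjacent, and any tree decomposition puts a clique entirely inside one bag — forcing width ≥ 3. The upper and lower bounds meet at 3, so that is the treewidth.

Treewidth 3.
Bags: B1 = {2, 4, 5, 6}  B2 = {2, 3, 5, 6}  B3 = {2, 4, 6, 7}  B4 = {1, 2, 3, 5}
Tree: B1–B2, B1–B3, B2–B4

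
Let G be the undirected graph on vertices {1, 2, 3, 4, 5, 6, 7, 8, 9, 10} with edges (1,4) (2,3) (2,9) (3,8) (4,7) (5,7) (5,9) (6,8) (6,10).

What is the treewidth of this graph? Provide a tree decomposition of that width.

Each bag holds 2 vertices, so the decomposition has width 1, which upper-bounds the treewidth. G has an edge, so its treewidth is at least 1. Combining the bounds, tw(G) = 1.

Treewidth 1.
Bags: B1 = {6, 10}  B2 = {6, 8}  B3 = {3, 8}  B4 = {2, 3}  B5 = {2, 9}  B6 = {5, 9}  B7 = {5, 7}  B8 = {4, 7}  B9 = {1, 4}
Tree: B1–B2, B2–B3, B3–B4, B4–B5, B5–B6, B6–B7, B7–B8, B8–B9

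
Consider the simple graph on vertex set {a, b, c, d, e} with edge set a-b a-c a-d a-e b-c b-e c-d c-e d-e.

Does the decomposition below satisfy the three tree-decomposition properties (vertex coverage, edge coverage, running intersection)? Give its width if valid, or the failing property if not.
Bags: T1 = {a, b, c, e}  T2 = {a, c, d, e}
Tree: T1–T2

Checking the three conditions: (i) the bags cover all of {a, b, c, d, e}; (ii) for each edge, some bag contains both endpoints; (iii) the bags containing any fixed vertex form a subtree. All hold, so the decomposition is valid with width 4 − 1 = 3.

Yes; width 3.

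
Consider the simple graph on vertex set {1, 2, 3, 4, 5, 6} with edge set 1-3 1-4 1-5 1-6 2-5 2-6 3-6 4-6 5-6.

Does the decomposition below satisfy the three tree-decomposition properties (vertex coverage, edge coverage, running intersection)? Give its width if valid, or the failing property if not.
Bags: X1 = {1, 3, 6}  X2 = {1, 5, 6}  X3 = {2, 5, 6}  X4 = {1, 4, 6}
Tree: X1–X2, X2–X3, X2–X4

Yes; width 2.

Checking the three conditions: (i) the bags cover all of {1, 2, 3, 4, 5, 6}; (ii) for each edge, some bag contains both endpoints; (iii) the bags containing any fixed vertex form a subtree. All hold, so the decomposition is valid with width 3 − 1 = 2.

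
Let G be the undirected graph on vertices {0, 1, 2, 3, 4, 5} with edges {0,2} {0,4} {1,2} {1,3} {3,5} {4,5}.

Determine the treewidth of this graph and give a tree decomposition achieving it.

Treewidth 2.
Bags: B1 = {3, 4, 5}  B2 = {0, 3, 4}  B3 = {0, 2, 3}  B4 = {1, 2, 3}
Tree: B1–B2, B2–B3, B3–B4

Every bag has size at most 3, so the width is 3 − 1 = 2 and tw(G) ≤ 2. Since 3–5–4–0–2–1–3 is a cycle in G, G is not acyclic. Forests are exactly the graphs of treewidth ≤ 1, so tw(G) ≥ 2. Hence tw(G) = 2 exactly.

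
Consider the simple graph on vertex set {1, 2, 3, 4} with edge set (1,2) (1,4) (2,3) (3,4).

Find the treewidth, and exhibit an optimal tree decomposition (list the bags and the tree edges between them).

Treewidth 2.
Bags: B1 = {1, 2, 4}  B2 = {2, 3, 4}
Tree: B1–B2

The largest bag has 3 vertices, giving width 2; this decomposition certifies tw(G) ≤ 2. The edges 4–1–2–3–4 form a cycle, so G is not a tree and its treewidth is at least 2. Hence tw(G) = 2 exactly.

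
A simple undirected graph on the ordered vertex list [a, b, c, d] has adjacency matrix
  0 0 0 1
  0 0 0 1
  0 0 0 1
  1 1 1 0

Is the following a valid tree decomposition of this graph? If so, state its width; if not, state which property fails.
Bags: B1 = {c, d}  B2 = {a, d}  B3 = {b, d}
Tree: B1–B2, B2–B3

Yes; width 1.

Every vertex of G appears in some bag (union = {a, b, c, d}); every edge is covered by a bag; and for each vertex v the set of bags containing v is connected in the bag tree. The decomposition is therefore valid. The largest bag has 2 vertices, so the width is 1.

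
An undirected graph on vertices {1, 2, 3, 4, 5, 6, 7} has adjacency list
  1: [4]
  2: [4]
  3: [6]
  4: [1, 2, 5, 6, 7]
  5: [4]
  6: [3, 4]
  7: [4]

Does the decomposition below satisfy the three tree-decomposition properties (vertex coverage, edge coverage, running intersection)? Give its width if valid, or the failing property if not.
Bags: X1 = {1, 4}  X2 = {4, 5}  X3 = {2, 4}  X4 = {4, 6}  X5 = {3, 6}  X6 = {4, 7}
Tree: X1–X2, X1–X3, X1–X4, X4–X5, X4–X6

Checking the three conditions: (i) the bags cover all of {1, 2, 3, 4, 5, 6, 7}; (ii) for each edge, some bag contains both endpoints; (iii) the bags containing any fixed vertex form a subtree. All hold, so the decomposition is valid with width 2 − 1 = 1.

Yes; width 1.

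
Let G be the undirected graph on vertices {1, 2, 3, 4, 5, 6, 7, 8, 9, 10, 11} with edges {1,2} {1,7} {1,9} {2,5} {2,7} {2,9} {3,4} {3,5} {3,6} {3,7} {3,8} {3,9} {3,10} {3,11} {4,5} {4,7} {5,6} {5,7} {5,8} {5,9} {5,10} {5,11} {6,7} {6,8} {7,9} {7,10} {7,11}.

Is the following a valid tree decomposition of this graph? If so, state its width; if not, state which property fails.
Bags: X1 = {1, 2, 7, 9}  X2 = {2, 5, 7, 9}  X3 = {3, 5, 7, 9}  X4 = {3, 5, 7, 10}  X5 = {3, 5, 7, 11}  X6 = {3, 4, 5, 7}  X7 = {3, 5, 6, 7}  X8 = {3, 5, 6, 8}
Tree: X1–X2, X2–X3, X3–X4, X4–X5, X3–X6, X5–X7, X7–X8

Yes; width 3.

Checking the three conditions: (i) the bags cover all of {1, 2, 3, 4, 5, 6, 7, 8, 9, 10, 11}; (ii) for each edge, some bag contains both endpoints; (iii) the bags containing any fixed vertex form a subtree. All hold, so the decomposition is valid with width 4 − 1 = 3.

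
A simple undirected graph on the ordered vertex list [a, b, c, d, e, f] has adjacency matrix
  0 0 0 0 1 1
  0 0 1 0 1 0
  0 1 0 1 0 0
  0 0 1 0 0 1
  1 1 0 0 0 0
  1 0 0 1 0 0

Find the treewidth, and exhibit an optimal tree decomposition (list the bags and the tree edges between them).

Treewidth 2.
Bags: B1 = {a, d, f}  B2 = {a, c, d}  B3 = {a, b, c}  B4 = {a, b, e}
Tree: B1–B2, B2–B3, B3–B4

The largest bag has 3 vertices, giving width 2; this decomposition certifies tw(G) ≤ 2. For the lower bound, G contains the cycle a–f–d–c–b–e–a, so G is not a forest; only forests have treewidth ≤ 1, hence tw(G) ≥ 2. The upper and lower bounds meet at 2, so that is the treewidth.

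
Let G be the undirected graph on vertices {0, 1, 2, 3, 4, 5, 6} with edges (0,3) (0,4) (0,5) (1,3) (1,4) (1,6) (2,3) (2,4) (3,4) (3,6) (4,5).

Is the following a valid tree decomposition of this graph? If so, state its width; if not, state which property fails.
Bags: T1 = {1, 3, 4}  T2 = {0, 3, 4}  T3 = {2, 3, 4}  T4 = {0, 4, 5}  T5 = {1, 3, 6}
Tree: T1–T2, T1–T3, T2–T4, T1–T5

Yes; width 2.

Vertex coverage: the bags together contain {0, 1, 2, 3, 4, 5, 6}, the full vertex set. Edge coverage: each edge of G has both endpoints in at least one bag. Running intersection: for every vertex, the bags containing it form a connected subtree. All three properties hold, so this is a valid tree decomposition of width max|bag| − 1 = 2, and hence tw(G) ≤ 2.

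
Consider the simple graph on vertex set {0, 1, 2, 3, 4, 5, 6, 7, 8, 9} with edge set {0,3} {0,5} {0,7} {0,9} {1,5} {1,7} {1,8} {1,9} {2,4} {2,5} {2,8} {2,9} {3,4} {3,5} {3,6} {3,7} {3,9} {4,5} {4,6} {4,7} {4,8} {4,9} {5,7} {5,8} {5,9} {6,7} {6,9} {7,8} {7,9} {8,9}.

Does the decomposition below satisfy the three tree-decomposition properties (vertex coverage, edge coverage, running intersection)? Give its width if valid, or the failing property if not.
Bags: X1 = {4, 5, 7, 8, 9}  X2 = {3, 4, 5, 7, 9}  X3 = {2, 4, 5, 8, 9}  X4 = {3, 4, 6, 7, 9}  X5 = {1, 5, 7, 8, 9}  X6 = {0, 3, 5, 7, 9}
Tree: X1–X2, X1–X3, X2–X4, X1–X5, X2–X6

Checking the three conditions: (i) the bags cover all of {0, 1, 2, 3, 4, 5, 6, 7, 8, 9}; (ii) for each edge, some bag contains both endpoints; (iii) the bags containing any fixed vertex form a subtree. All hold, so the decomposition is valid with width 5 − 1 = 4.

Yes; width 4.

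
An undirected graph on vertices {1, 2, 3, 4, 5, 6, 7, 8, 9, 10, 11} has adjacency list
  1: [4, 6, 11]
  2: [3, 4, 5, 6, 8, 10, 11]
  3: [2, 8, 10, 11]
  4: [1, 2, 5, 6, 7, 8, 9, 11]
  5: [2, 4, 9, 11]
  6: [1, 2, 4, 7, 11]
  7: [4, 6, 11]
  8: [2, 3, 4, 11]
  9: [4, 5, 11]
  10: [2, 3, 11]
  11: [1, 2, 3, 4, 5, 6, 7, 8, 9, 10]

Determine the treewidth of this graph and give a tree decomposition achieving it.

Treewidth 3.
One such decomposition:
Bags: B1 = {2, 4, 5, 11}  B2 = {2, 4, 6, 11}  B3 = {2, 4, 8, 11}  B4 = {4, 5, 9, 11}  B5 = {2, 3, 8, 11}  B6 = {4, 6, 7, 11}  B7 = {2, 3, 10, 11}  B8 = {1, 4, 6, 11}
Tree: B1–B2, B1–B3, B1–B4, B3–B5, B2–B6, B5–B7, B2–B8

Every bag has size at most 4, so the width is 4 − 1 = 3 and tw(G) ≤ 3. On the other hand G contains the 4-clique {2, 3, 10, 11}. A clique must lie in a single bag of any decomposition, so no decomposition can have width below 3. Therefore the treewidth is 3.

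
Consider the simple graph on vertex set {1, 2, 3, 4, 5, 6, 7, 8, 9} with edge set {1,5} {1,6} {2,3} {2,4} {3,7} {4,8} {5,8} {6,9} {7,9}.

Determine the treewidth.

A width-2 tree decomposition is:
Bags: B1 = {2, 4, 8}  B2 = {2, 5, 8}  B3 = {1, 2, 5}  B4 = {1, 2, 6}  B5 = {2, 6, 9}  B6 = {2, 7, 9}  B7 = {2, 3, 7}
Tree: B1–B2, B2–B3, B3–B4, B4–B5, B5–B6, B6–B7
Every bag has size at most 3, so the width is 3 − 1 = 2 and tw(G) ≤ 2. The edges 2–4–8–5–1–6–9–7–3–2 form a cycle, so G is not a tree and its treewidth is at least 2. Combining the bounds, tw(G) = 2.

2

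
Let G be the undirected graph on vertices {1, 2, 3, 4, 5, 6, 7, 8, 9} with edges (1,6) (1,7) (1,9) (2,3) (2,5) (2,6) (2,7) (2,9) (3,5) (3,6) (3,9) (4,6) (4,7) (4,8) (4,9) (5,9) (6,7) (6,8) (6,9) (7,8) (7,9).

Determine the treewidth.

3

A width-3 tree decomposition is:
Bags: B1 = {4, 6, 7, 9}  B2 = {1, 6, 7, 9}  B3 = {4, 6, 7, 8}  B4 = {2, 6, 7, 9}  B5 = {2, 3, 6, 9}  B6 = {2, 3, 5, 9}
Tree: B1–B2, B1–B3, B2–B4, B4–B5, B5–B6
Every bag has size at most 4, so the width is 4 − 1 = 3 and tw(G) ≤ 3. For the lower bound, the 4 vertices {2, 3, 5, 9} are pairwise adjacent, and any tree decomposition puts a clique entirely inside one bag — forcing width ≥ 3. The upper and lower bounds meet at 3, so that is the treewidth.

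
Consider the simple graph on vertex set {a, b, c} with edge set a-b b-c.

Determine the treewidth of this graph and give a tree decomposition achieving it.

Treewidth 1.
One such decomposition:
Bags: B1 = {b, c}  B2 = {a, b}
Tree: B1–B2

The largest bag has 2 vertices, giving width 1; this decomposition certifies tw(G) ≤ 1. G has an edge, so its treewidth is at least 1. Hence tw(G) = 1 exactly.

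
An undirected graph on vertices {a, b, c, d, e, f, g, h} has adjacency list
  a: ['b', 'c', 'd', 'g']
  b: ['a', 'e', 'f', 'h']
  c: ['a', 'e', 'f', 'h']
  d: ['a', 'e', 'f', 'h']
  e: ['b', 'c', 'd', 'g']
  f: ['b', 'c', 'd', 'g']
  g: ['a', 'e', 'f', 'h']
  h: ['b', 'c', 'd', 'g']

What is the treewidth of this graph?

A width-4 tree decomposition is:
Bags: B1 = {a, c, e, f, h}  B2 = {a, e, f, g, h}  B3 = {a, b, e, f, h}  B4 = {a, d, e, f, h}
Tree: B1–B2, B2–B3, B3–B4
Every bag has size at most 5, so the width is 5 − 1 = 4 and tw(G) ≤ 4. For the lower bound: the 5 vertex sets {a,c}, {e,g}, {b,f}, {h}, {d} are disjoint, each induces a connected subgraph, and every pair is joined by at least one edge of G. Contracting each set to a single vertex therefore yields K_{5} as a minor, and since treewidth is minor-monotone, tw(G) ≥ tw(K_{5}) = 4. Hence tw(G) = 4 exactly.

4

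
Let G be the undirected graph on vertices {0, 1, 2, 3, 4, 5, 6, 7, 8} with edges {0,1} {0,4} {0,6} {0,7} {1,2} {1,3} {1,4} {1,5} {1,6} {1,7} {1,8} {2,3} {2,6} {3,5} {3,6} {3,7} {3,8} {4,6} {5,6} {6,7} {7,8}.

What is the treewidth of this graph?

3

A width-3 tree decomposition is:
Bags: B1 = {0, 1, 6, 7}  B2 = {1, 3, 6, 7}  B3 = {1, 3, 7, 8}  B4 = {0, 1, 4, 6}  B5 = {1, 3, 5, 6}  B6 = {1, 2, 3, 6}
Tree: B1–B2, B2–B3, B1–B4, B2–B5, B2–B6
Every bag has size at most 4, so the width is 4 − 1 = 3 and tw(G) ≤ 3. For the lower bound, the 4 vertices {1, 3, 7, 8} are pairwise adjacent, and any tree decomposition puts a clique entirely inside one bag — forcing width ≥ 3. Combining the bounds, tw(G) = 3.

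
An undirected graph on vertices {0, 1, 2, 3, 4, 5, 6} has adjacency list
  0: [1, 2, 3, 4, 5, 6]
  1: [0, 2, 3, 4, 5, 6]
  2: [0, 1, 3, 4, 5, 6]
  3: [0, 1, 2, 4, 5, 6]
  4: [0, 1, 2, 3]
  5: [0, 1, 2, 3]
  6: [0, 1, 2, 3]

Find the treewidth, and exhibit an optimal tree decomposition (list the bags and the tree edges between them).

Treewidth 4.
One optimal decomposition is:
Bags: B1 = {0, 1, 2, 3, 4}  B2 = {0, 1, 2, 3, 5}  B3 = {0, 1, 2, 3, 6}
Tree: B1–B2, B1–B3

Every bag has size at most 5, so the width is 5 − 1 = 4 and tw(G) ≤ 4. On the other hand G contains the 5-clique {0, 1, 2, 3, 4}. A clique must lie in a single bag of any decomposition, so no decomposition can have width below 4. Hence tw(G) = 4 exactly.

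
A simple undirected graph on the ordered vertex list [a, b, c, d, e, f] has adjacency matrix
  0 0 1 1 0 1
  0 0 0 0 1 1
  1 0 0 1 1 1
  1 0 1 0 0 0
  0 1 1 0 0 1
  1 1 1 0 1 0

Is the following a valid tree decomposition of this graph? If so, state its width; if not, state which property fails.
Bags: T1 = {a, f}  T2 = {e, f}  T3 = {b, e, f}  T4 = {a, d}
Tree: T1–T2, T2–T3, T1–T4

A tree decomposition must satisfy three properties: every vertex lies in some bag; for every edge, both endpoints lie together in some bag; and for every vertex, the bags containing it form a connected subtree. Here vertex c appears in no bag, so the decomposition is invalid.

No — vertex c appears in no bag.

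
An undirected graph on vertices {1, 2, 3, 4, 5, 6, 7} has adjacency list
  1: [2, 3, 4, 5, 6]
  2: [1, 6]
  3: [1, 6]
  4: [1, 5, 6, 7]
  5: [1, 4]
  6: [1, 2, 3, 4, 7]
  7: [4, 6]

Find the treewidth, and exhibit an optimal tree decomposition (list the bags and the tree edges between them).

Every bag has size at most 3, so the width is 3 − 1 = 2 and tw(G) ≤ 2. On the other hand G contains the 3-clique {1, 4, 5}. A clique must lie in a single bag of any decomposition, so no decomposition can have width below 2. The upper and lower bounds meet at 2, so that is the treewidth.

Treewidth 2.
Bags: B1 = {1, 4, 6}  B2 = {4, 6, 7}  B3 = {1, 4, 5}  B4 = {1, 2, 6}  B5 = {1, 3, 6}
Tree: B1–B2, B1–B3, B1–B4, B1–B5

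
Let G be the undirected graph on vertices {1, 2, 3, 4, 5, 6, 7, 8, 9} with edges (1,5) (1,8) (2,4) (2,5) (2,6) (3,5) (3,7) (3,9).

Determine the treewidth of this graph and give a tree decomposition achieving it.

Treewidth 1.
One optimal decomposition is:
Bags: B1 = {2, 5}  B2 = {3, 5}  B3 = {1, 5}  B4 = {2, 4}  B5 = {3, 7}  B6 = {2, 6}  B7 = {3, 9}  B8 = {1, 8}
Tree: B1–B2, B2–B3, B1–B4, B2–B5, B4–B6, B5–B7, B3–B8

The largest bag has 2 vertices, giving width 1; this decomposition certifies tw(G) ≤ 1. Since G has at least one edge (e.g. 2–5), it is not an edgeless graph, so tw(G) ≥ 1. The upper and lower bounds meet at 1, so that is the treewidth.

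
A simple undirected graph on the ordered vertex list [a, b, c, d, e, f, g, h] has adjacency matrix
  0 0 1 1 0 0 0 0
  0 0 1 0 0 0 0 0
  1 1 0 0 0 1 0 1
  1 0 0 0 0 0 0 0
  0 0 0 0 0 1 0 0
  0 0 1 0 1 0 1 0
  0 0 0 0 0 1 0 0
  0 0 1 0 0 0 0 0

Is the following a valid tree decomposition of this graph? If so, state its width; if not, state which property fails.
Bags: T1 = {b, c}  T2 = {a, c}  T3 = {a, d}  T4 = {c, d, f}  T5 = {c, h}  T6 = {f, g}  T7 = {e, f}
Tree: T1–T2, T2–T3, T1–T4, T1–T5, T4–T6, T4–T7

A tree decomposition must satisfy three properties: every vertex lies in some bag; for every edge, both endpoints lie together in some bag; and for every vertex, the bags containing it form a connected subtree. Here bags containing vertex d are not connected in the tree, so the decomposition is invalid.

No — bags containing vertex d are not connected in the tree.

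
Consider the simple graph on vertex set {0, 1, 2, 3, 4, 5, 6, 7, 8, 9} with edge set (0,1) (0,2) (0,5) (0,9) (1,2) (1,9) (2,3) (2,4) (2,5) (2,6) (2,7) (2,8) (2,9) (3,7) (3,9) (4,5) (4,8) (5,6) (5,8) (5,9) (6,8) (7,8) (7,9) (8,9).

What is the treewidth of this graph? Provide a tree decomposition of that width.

The largest bag has 4 vertices, giving width 3; this decomposition certifies tw(G) ≤ 3. For the lower bound, the 4 vertices {0, 1, 2, 9} are pairwise adjacent, and any tree decomposition puts a clique entirely inside one bag — forcing width ≥ 3. Therefore the treewidth is 3.

Treewidth 3.
One optimal decomposition is:
Bags: B1 = {2, 3, 7, 9}  B2 = {2, 7, 8, 9}  B3 = {2, 5, 8, 9}  B4 = {0, 2, 5, 9}  B5 = {2, 4, 5, 8}  B6 = {2, 5, 6, 8}  B7 = {0, 1, 2, 9}
Tree: B1–B2, B2–B3, B3–B4, B3–B5, B5–B6, B4–B7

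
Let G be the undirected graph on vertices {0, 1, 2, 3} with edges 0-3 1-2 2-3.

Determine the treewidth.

A width-1 tree decomposition is:
Bags: B1 = {1, 2}  B2 = {2, 3}  B3 = {0, 3}
Tree: B1–B2, B2–B3
Each bag holds 2 vertices, so the decomposition has width 1, which upper-bounds the treewidth. Any graph with an edge has treewidth ≥ 1, and G has the edge 1–2. Combining the bounds, tw(G) = 1.

1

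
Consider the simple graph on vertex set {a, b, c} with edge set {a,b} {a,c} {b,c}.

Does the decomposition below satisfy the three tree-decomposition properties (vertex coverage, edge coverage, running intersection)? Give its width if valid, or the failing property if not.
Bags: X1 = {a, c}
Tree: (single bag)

A tree decomposition must satisfy three properties: every vertex lies in some bag; for every edge, both endpoints lie together in some bag; and for every vertex, the bags containing it form a connected subtree. Here vertex b appears in no bag, so the decomposition is invalid.

No — vertex b appears in no bag.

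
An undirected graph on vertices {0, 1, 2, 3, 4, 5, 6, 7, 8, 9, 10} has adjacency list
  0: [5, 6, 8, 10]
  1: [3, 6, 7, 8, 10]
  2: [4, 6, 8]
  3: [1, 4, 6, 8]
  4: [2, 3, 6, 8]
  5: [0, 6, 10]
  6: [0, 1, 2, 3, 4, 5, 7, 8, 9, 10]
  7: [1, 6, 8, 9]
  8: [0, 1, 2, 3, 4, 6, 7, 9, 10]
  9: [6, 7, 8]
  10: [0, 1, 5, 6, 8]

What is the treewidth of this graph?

3

A width-3 tree decomposition is:
Bags: B1 = {1, 3, 6, 8}  B2 = {3, 4, 6, 8}  B3 = {2, 4, 6, 8}  B4 = {1, 6, 7, 8}  B5 = {1, 6, 8, 10}  B6 = {0, 6, 8, 10}  B7 = {6, 7, 8, 9}  B8 = {0, 5, 6, 10}
Tree: B1–B2, B2–B3, B1–B4, B4–B5, B5–B6, B4–B7, B6–B8
Each bag holds 4 vertices, so the decomposition has width 3, which upper-bounds the treewidth. On the other hand G contains the 4-clique {0, 6, 8, 10}. A clique must lie in a single bag of any decomposition, so no decomposition can have width below 3. Hence tw(G) = 3 exactly.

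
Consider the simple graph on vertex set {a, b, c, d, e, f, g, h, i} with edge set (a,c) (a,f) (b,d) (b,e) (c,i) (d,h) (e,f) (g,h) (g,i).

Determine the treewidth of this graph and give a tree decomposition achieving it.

Treewidth 2.
One optimal decomposition is:
Bags: B1 = {a, c, f}  B2 = {c, f, i}  B3 = {f, g, i}  B4 = {f, g, h}  B5 = {d, f, h}  B6 = {b, d, f}  B7 = {b, e, f}
Tree: B1–B2, B2–B3, B3–B4, B4–B5, B5–B6, B6–B7

The largest bag has 3 vertices, giving width 2; this decomposition certifies tw(G) ≤ 2. For the lower bound, G contains the cycle f–a–c–i–g–h–d–b–e–f, so G is not a forest; only forests have treewidth ≤ 1, hence tw(G) ≥ 2. The upper and lower bounds meet at 2, so that is the treewidth.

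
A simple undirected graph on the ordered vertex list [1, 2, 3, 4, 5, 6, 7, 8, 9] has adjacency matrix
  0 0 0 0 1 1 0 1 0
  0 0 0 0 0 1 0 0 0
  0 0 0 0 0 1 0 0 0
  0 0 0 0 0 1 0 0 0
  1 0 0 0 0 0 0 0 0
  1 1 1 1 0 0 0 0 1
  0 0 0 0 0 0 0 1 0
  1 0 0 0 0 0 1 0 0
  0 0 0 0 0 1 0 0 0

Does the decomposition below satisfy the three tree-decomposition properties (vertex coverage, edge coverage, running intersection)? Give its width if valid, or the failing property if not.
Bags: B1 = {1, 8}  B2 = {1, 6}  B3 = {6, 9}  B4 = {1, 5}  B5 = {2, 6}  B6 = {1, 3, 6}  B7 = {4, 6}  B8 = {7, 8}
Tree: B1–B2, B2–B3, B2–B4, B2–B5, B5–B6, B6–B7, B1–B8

No — bags containing vertex 1 are not connected in the tree.

A tree decomposition must satisfy three properties: every vertex lies in some bag; for every edge, both endpoints lie together in some bag; and for every vertex, the bags containing it form a connected subtree. Here bags containing vertex 1 are not connected in the tree, so the decomposition is invalid.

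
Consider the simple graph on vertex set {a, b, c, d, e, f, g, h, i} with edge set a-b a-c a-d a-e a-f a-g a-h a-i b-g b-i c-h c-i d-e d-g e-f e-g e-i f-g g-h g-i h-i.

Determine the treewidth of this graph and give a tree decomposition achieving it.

The largest bag has 4 vertices, giving width 3; this decomposition certifies tw(G) ≤ 3. On the other hand G contains the 4-clique {a, d, e, g}. A clique must lie in a single bag of any decomposition, so no decomposition can have width below 3. The upper and lower bounds meet at 3, so that is the treewidth.

Treewidth 3.
One such decomposition:
Bags: B1 = {a, e, g, i}  B2 = {a, e, f, g}  B3 = {a, g, h, i}  B4 = {a, d, e, g}  B5 = {a, c, h, i}  B6 = {a, b, g, i}
Tree: B1–B2, B1–B3, B2–B4, B3–B5, B1–B6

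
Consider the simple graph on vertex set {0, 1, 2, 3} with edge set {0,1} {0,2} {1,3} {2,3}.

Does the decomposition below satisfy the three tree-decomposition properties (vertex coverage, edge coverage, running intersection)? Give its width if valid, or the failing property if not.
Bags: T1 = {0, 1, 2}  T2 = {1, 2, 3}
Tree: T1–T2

Yes; width 2.

Vertex coverage: the bags together contain {0, 1, 2, 3}, the full vertex set. Edge coverage: each edge of G has both endpoints in at least one bag. Running intersection: for every vertex, the bags containing it form a connected subtree. All three properties hold, so this is a valid tree decomposition of width max|bag| − 1 = 2, and hence tw(G) ≤ 2.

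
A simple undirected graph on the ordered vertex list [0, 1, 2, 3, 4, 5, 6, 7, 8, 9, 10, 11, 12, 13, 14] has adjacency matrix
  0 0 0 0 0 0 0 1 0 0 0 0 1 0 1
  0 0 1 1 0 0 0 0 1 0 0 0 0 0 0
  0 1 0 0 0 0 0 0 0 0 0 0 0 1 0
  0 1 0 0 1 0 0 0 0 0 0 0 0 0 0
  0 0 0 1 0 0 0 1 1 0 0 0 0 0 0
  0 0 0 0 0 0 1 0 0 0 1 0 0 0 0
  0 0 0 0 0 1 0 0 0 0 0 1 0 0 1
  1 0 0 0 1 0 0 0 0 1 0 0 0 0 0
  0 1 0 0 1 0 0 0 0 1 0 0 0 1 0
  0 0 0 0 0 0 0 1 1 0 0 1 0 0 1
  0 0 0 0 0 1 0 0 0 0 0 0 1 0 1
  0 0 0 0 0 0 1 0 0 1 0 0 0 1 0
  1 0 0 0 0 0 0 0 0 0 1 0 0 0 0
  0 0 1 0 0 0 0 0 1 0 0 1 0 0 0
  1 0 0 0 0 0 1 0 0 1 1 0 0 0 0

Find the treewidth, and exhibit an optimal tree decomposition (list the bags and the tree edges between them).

Treewidth 3.
One optimal decomposition is:
Bags: B1 = {5, 6, 10, 12}  B2 = {6, 10, 12, 14}  B3 = {0, 6, 12, 14}  B4 = {0, 6, 11, 14}  B5 = {0, 9, 11, 14}  B6 = {0, 7, 9, 11}  B7 = {7, 9, 11, 13}  B8 = {7, 8, 9, 13}  B9 = {4, 7, 8, 13}  B10 = {2, 4, 8, 13}  B11 = {1, 2, 4, 8}  B12 = {1, 2, 3, 4}
Tree: B1–B2, B2–B3, B3–B4, B4–B5, B5–B6, B6–B7, B7–B8, B8–B9, B9–B10, B10–B11, B11–B12

Every bag has size at most 4, so the width is 4 − 1 = 3 and tw(G) ≤ 3. For the lower bound: the 4 vertex sets {5,10,12}, {6}, {14}, {0,7,9,11} are disjoint, each induces a connected subgraph, and every pair is joined by at least one edge of G. Contracting each set to a single vertex therefore yields K_{4} as a minor, and since treewidth is minor-monotone, tw(G) ≥ tw(K_{4}) = 3. The upper and lower bounds meet at 3, so that is the treewidth.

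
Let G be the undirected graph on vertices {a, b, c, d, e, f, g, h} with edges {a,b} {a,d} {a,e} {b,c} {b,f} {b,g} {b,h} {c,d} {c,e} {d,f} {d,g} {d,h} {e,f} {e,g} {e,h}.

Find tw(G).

A width-3 tree decomposition is:
Bags: B1 = {b, d, e, h}  B2 = {b, c, d, e}  B3 = {a, b, d, e}  B4 = {b, d, e, f}  B5 = {b, d, e, g}
Tree: B1–B2, B2–B3, B3–B4, B4–B5
Every bag has size at most 4, so the width is 4 − 1 = 3 and tw(G) ≤ 3. For the lower bound: the 4 vertex sets {b,h}, {c,e}, {d}, {a} are disjoint, each induces a connected subgraph, and every pair is joined by at least one edge of G. Contracting each set to a single vertex therefore yields K_{4} as a minor, and since treewidth is minor-monotone, tw(G) ≥ tw(K_{4}) = 3. Combining the bounds, tw(G) = 3.

3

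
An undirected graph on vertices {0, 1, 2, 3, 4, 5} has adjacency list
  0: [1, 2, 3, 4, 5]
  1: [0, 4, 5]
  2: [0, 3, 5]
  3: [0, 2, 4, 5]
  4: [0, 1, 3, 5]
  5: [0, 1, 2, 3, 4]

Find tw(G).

3

A width-3 tree decomposition is:
Bags: B1 = {0, 3, 4, 5}  B2 = {0, 1, 4, 5}  B3 = {0, 2, 3, 5}
Tree: B1–B2, B1–B3
Every bag has size at most 4, so the width is 4 − 1 = 3 and tw(G) ≤ 3. For the lower bound, the 4 vertices {0, 1, 4, 5} are pairwise adjacent, and any tree decomposition puts a clique entirely inside one bag — forcing width ≥ 3. The upper and lower bounds meet at 3, so that is the treewidth.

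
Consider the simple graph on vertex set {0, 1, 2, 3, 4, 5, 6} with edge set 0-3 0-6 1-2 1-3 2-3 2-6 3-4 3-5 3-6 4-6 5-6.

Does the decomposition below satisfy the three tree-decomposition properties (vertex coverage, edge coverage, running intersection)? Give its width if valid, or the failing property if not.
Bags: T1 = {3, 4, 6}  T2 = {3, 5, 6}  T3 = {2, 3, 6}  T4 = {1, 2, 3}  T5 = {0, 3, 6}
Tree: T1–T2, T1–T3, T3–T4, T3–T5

Checking the three conditions: (i) the bags cover all of {0, 1, 2, 3, 4, 5, 6}; (ii) for each edge, some bag contains both endpoints; (iii) the bags containing any fixed vertex form a subtree. All hold, so the decomposition is valid with width 3 − 1 = 2.

Yes; width 2.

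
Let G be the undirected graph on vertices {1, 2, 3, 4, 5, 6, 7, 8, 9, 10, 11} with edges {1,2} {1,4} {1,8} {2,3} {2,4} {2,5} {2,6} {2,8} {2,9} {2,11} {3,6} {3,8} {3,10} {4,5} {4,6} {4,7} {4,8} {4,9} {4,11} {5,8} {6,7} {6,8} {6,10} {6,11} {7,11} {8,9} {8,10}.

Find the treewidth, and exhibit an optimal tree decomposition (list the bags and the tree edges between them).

Treewidth 3.
Bags: B1 = {4, 6, 7, 11}  B2 = {2, 4, 6, 11}  B3 = {2, 4, 6, 8}  B4 = {2, 3, 6, 8}  B5 = {3, 6, 8, 10}  B6 = {2, 4, 5, 8}  B7 = {2, 4, 8, 9}  B8 = {1, 2, 4, 8}
Tree: B1–B2, B2–B3, B3–B4, B4–B5, B3–B6, B6–B7, B7–B8

Every bag has size at most 4, so the width is 4 − 1 = 3 and tw(G) ≤ 3. Conversely, {2, 3, 6, 8} is a clique of size 4, and the vertices of any clique must share a bag in every tree decomposition; so some bag has ≥ 4 vertices and tw(G) ≥ 3. The upper and lower bounds meet at 3, so that is the treewidth.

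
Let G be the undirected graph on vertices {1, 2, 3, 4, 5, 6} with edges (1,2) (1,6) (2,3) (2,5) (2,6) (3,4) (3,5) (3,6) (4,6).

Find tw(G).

A width-2 tree decomposition is:
Bags: B1 = {2, 3, 6}  B2 = {1, 2, 6}  B3 = {3, 4, 6}  B4 = {2, 3, 5}
Tree: B1–B2, B1–B3, B1–B4
Every bag has size at most 3, so the width is 3 − 1 = 2 and tw(G) ≤ 2. On the other hand G contains the 3-clique {1, 2, 6}. A clique must lie in a single bag of any decomposition, so no decomposition can have width below 2. Hence tw(G) = 2 exactly.

2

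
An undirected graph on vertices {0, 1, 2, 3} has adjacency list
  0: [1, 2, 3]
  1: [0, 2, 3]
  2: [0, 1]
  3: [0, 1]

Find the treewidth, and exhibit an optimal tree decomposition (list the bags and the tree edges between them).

Treewidth 2.
One such decomposition:
Bags: B1 = {0, 1, 3}  B2 = {0, 1, 2}
Tree: B1–B2

Every bag has size at most 3, so the width is 3 − 1 = 2 and tw(G) ≤ 2. Conversely, {0, 1, 2} is a clique of size 3, and the vertices of any clique must share a bag in every tree decomposition; so some bag has ≥ 3 vertices and tw(G) ≥ 2. The upper and lower bounds meet at 2, so that is the treewidth.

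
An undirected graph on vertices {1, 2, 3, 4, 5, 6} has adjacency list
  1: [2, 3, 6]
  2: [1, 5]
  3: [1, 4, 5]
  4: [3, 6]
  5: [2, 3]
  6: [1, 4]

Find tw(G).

A width-2 tree decomposition is:
Bags: B1 = {3, 4, 6}  B2 = {1, 3, 6}  B3 = {1, 3, 5}  B4 = {1, 2, 5}
Tree: B1–B2, B2–B3, B3–B4
Each bag holds 3 vertices, so the decomposition has width 2, which upper-bounds the treewidth. The edges 4–6–1–3–4 form a cycle, so G is not a tree and its treewidth is at least 2. Combining the bounds, tw(G) = 2.

2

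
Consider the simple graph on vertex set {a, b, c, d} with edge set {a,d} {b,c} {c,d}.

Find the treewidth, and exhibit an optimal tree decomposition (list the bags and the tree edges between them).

Every bag has size at most 2, so the width is 2 − 1 = 1 and tw(G) ≤ 1. Since G has at least one edge (e.g. d–c), it is not an edgeless graph, so tw(G) ≥ 1. Therefore the treewidth is 1.

Treewidth 1.
Bags: B1 = {c, d}  B2 = {a, d}  B3 = {b, c}
Tree: B1–B2, B1–B3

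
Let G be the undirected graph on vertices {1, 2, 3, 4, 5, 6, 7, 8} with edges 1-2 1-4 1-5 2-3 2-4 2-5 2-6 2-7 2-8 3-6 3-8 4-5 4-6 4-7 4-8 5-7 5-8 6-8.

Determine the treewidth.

A width-3 tree decomposition is:
Bags: B1 = {2, 4, 5, 8}  B2 = {2, 4, 5, 7}  B3 = {2, 4, 6, 8}  B4 = {1, 2, 4, 5}  B5 = {2, 3, 6, 8}
Tree: B1–B2, B1–B3, B1–B4, B3–B5
The largest bag has 4 vertices, giving width 3; this decomposition certifies tw(G) ≤ 3. Conversely, {2, 3, 6, 8} is a clique of size 4, and the vertices of any clique must share a bag in every tree decomposition; so some bag has ≥ 4 vertices and tw(G) ≥ 3. Therefore the treewidth is 3.

3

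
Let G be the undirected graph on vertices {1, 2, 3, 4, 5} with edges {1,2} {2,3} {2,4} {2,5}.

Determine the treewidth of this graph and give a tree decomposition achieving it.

Each bag holds 2 vertices, so the decomposition has width 1, which upper-bounds the treewidth. Any graph with an edge has treewidth ≥ 1, and G has the edge 3–2. Hence tw(G) = 1 exactly.

Treewidth 1.
Bags: B1 = {2, 3}  B2 = {2, 5}  B3 = {1, 2}  B4 = {2, 4}
Tree: B1–B2, B2–B3, B2–B4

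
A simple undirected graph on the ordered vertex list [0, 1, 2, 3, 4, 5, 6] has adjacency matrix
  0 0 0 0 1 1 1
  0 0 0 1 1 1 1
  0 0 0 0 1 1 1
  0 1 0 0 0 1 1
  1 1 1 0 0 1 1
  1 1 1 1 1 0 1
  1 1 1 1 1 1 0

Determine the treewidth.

3

A width-3 tree decomposition is:
Bags: B1 = {2, 4, 5, 6}  B2 = {1, 4, 5, 6}  B3 = {0, 4, 5, 6}  B4 = {1, 3, 5, 6}
Tree: B1–B2, B2–B3, B2–B4
Every bag has size at most 4, so the width is 4 − 1 = 3 and tw(G) ≤ 3. Conversely, {1, 3, 5, 6} is a clique of size 4, and the vertices of any clique must share a bag in every tree decomposition; so some bag has ≥ 4 vertices and tw(G) ≥ 3. Combining the bounds, tw(G) = 3.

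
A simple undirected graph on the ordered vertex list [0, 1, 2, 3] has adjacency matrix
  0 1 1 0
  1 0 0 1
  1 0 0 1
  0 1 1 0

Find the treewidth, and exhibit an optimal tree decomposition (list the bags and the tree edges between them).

The largest bag has 3 vertices, giving width 2; this decomposition certifies tw(G) ≤ 2. Since 0–2–3–1–0 is a cycle in G, G is not acyclic. Forests are exactly the graphs of treewidth ≤ 1, so tw(G) ≥ 2. Therefore the treewidth is 2.

Treewidth 2.
Bags: B1 = {0, 2, 3}  B2 = {0, 1, 3}
Tree: B1–B2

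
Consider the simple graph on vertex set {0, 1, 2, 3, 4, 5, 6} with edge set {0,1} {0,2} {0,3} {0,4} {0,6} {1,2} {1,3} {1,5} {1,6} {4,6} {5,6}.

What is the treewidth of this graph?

A width-2 tree decomposition is:
Bags: B1 = {0, 1, 6}  B2 = {0, 1, 3}  B3 = {0, 4, 6}  B4 = {0, 1, 2}  B5 = {1, 5, 6}
Tree: B1–B2, B1–B3, B2–B4, B1–B5
Each bag holds 3 vertices, so the decomposition has width 2, which upper-bounds the treewidth. Conversely, {0, 1, 2} is a clique of size 3, and the vertices of any clique must share a bag in every tree decomposition; so some bag has ≥ 3 vertices and tw(G) ≥ 2. Combining the bounds, tw(G) = 2.

2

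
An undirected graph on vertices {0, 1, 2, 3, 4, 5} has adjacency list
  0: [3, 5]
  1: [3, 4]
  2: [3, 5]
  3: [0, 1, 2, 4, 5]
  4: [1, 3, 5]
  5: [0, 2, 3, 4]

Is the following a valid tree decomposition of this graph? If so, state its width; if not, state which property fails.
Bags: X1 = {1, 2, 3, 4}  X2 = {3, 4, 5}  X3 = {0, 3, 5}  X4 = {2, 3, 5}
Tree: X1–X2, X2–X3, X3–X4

No — bags containing vertex 2 are not connected in the tree.

A tree decomposition must satisfy three properties: every vertex lies in some bag; for every edge, both endpoints lie together in some bag; and for every vertex, the bags containing it form a connected subtree. Here bags containing vertex 2 are not connected in the tree, so the decomposition is invalid.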